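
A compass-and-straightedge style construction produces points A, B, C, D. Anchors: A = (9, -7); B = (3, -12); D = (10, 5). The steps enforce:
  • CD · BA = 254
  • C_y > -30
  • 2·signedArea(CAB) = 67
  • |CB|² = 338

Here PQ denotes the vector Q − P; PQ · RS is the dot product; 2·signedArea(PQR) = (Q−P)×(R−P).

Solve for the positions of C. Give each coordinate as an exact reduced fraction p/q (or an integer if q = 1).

C = (-4, -29)

1. C_x = -4  [CD · BA = 254 ∩ 2·signedArea(CAB) = 67]
2. C_y = -29  [CD · BA = 254 ∩ 2·signedArea(CAB) = 67]
   → C = (-4, -29)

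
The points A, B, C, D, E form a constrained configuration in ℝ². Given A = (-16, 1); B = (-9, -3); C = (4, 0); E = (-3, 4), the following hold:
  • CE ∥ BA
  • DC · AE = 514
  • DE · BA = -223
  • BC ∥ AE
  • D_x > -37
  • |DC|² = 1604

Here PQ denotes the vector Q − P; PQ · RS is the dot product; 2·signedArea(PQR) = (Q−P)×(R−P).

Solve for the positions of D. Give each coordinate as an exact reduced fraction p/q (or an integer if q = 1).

1. D_x = -36  [DC · AE = 514 ∩ DE · BA = -223]
2. D_y = 2  [DC · AE = 514 ∩ DE · BA = -223]
   → D = (-36, 2)

D = (-36, 2)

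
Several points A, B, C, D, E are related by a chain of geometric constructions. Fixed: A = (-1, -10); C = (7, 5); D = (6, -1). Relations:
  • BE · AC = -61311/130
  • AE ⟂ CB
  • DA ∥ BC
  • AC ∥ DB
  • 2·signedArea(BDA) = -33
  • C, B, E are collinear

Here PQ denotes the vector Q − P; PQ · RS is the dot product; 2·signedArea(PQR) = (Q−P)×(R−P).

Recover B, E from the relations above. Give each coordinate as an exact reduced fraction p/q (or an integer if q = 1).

B = (14, 14)
E = (-427/130, -1069/130)

1. B_x = 14  [DA ∥ BC ∩ AC ∥ DB]
2. B_y = 14  [DA ∥ BC ∩ AC ∥ DB]
   → B = (14, 14)
3. E_x = -427/130  [C, B, E are collinear ∩ AE ⟂ CB]
4. E_y = -1069/130  [C, B, E are collinear ∩ AE ⟂ CB]
   → E = (-427/130, -1069/130)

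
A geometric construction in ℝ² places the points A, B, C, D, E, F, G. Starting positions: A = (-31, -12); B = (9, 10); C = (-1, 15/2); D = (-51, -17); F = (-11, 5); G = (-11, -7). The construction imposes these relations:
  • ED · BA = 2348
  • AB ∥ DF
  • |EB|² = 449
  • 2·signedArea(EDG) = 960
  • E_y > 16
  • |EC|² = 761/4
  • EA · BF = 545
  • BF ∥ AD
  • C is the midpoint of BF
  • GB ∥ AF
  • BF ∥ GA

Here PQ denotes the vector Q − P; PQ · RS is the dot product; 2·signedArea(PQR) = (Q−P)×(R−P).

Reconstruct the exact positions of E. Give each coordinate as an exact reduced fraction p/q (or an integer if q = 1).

E = (-11, 17)

1. E_x = -11  [2·signedArea(EDG) = 960 ∩ EA · BF = 545]
2. E_y = 17  [2·signedArea(EDG) = 960 ∩ EA · BF = 545]
   → E = (-11, 17)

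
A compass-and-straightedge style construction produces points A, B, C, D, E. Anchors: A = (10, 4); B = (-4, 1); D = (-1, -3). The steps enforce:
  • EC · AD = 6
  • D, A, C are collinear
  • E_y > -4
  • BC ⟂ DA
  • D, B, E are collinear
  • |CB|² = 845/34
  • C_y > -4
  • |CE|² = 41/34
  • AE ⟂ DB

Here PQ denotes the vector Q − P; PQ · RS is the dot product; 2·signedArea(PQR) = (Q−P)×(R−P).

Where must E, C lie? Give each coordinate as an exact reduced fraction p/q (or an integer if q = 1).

C = (-45/34, -109/34)
E = (-2/5, -19/5)

1. E_x = -2/5  [D, B, E are collinear ∩ AE ⟂ DB]
2. E_y = -19/5  [D, B, E are collinear ∩ AE ⟂ DB]
   → E = (-2/5, -19/5)
3. C_x = -45/34  [D, A, C are collinear ∩ BC ⟂ DA]
4. C_y = -109/34  [D, A, C are collinear ∩ BC ⟂ DA]
   → C = (-45/34, -109/34)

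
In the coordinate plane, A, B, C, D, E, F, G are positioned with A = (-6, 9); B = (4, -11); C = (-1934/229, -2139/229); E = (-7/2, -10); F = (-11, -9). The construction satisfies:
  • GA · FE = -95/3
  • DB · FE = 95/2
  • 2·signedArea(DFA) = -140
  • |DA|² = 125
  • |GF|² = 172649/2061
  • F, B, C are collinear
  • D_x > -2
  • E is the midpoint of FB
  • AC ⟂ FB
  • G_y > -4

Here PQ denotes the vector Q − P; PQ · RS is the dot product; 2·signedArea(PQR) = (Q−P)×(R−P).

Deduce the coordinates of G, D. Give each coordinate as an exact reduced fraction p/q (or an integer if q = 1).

1. G_x = -2392/687  [line -15/2·x + 1·y + -67/3 = 0 ∩ |GF|² = 172649/2061]
2. G_y = -2597/687  [line -15/2·x + 1·y + -67/3 = 0 ∩ |GF|² = 172649/2061]
   → G = (-2392/687, -2597/687)
3. D_x = -1  [DB · FE = 95/2 ∩ 2·signedArea(DFA) = -140]
4. D_y = -1  [DB · FE = 95/2 ∩ 2·signedArea(DFA) = -140]
   → D = (-1, -1)

D = (-1, -1)
G = (-2392/687, -2597/687)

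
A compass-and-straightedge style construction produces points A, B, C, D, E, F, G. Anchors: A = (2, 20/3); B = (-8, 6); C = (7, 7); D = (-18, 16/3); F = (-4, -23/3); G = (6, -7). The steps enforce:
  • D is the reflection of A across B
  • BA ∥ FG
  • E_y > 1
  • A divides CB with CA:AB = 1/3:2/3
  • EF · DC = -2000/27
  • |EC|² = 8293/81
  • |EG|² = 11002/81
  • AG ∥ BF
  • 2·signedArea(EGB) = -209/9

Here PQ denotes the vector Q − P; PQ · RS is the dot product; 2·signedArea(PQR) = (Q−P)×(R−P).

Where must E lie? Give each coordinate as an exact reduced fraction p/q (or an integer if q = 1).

1. E_x = -5/3  [2·signedArea(EGB) = -209/9 ∩ EF · DC = -2000/27]
2. E_y = 16/9  [2·signedArea(EGB) = -209/9 ∩ EF · DC = -2000/27]
   → E = (-5/3, 16/9)

E = (-5/3, 16/9)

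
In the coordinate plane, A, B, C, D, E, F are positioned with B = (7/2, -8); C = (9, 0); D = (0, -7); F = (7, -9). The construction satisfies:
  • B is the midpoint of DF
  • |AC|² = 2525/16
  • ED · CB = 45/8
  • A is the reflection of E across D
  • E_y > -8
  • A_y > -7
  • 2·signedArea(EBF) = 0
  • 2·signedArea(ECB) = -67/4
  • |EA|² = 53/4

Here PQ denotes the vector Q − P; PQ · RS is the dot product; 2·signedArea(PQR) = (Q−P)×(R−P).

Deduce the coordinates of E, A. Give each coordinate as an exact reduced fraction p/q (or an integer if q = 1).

A = (-7/4, -13/2)
E = (7/4, -15/2)

1. E_x = 7/4  [2·signedArea(EBF) = 0 ∩ 2·signedArea(ECB) = -67/4]
2. E_y = -15/2  [2·signedArea(EBF) = 0 ∩ 2·signedArea(ECB) = -67/4]
   → E = (7/4, -15/2)
3. A_x = -7/4  [A is the reflection of E across D]
4. A_y = -13/2  [A is the reflection of E across D]
   → A = (-7/4, -13/2)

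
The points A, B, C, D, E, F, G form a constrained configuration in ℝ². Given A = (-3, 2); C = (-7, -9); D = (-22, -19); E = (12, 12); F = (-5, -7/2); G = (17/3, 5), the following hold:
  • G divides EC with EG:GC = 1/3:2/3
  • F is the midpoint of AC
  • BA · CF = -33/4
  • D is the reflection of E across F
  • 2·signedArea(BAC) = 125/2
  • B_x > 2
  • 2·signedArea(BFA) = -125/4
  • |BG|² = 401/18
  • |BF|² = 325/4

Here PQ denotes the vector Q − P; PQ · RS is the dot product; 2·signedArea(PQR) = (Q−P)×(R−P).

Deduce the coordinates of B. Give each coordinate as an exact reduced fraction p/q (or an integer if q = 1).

1. B_x = 5/2  [2·signedArea(BFA) = -125/4 ∩ BA · CF = -33/4]
2. B_y = 3/2  [2·signedArea(BFA) = -125/4 ∩ BA · CF = -33/4]
   → B = (5/2, 3/2)

B = (5/2, 3/2)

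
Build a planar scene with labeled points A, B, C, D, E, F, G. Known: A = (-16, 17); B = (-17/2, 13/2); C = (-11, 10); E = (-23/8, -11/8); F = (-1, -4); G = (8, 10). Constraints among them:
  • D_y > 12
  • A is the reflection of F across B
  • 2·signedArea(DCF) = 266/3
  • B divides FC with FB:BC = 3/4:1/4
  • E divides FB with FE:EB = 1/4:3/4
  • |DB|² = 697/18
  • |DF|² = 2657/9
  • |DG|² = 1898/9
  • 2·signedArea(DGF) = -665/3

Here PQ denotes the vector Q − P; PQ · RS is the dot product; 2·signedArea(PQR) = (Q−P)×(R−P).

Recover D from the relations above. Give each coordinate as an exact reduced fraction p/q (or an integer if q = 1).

D = (-19/3, 37/3)

1. D_x = -19/3  [2·signedArea(DCF) = 266/3 ∩ 2·signedArea(DGF) = -665/3]
2. D_y = 37/3  [2·signedArea(DCF) = 266/3 ∩ 2·signedArea(DGF) = -665/3]
   → D = (-19/3, 37/3)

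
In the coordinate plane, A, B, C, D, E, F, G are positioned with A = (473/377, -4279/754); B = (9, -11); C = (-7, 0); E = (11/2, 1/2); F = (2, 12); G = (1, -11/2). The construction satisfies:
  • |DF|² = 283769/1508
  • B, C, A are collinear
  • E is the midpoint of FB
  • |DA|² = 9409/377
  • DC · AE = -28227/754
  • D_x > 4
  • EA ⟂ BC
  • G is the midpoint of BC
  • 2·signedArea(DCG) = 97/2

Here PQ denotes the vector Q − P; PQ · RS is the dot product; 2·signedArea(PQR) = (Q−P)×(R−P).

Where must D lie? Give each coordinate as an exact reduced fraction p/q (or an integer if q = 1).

D = (1540/377, -1175/754)

1. D_x = 1540/377  [line -3201/754·x + -2328/377·y + 2910/377 = 0 ∩ |DA|² = 9409/377]
2. D_y = -1175/754  [line -3201/754·x + -2328/377·y + 2910/377 = 0 ∩ |DA|² = 9409/377]
   → D = (1540/377, -1175/754)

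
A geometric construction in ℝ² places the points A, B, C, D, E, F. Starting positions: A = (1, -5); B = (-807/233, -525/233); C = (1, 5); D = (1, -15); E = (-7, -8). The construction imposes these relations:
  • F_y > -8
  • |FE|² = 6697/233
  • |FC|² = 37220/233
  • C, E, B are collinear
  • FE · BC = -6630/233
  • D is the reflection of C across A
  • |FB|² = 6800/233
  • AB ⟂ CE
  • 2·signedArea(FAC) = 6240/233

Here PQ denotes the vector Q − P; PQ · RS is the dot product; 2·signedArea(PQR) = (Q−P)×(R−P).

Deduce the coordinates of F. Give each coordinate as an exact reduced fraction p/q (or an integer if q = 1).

1. F_x = -391/233  [FE · BC = -6630/233 ∩ 2·signedArea(FAC) = 6240/233]
2. F_y = -1713/233  [FE · BC = -6630/233 ∩ 2·signedArea(FAC) = 6240/233]
   → F = (-391/233, -1713/233)

F = (-391/233, -1713/233)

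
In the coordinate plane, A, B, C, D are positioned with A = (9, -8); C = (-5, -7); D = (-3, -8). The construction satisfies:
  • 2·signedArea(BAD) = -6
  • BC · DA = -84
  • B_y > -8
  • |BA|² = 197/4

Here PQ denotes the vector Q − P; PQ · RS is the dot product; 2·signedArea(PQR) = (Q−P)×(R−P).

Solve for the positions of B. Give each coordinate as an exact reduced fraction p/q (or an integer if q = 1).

1. B_x = 2  [2·signedArea(BAD) = -6 ∩ BC · DA = -84]
2. B_y = -15/2  [2·signedArea(BAD) = -6 ∩ BC · DA = -84]
   → B = (2, -15/2)

B = (2, -15/2)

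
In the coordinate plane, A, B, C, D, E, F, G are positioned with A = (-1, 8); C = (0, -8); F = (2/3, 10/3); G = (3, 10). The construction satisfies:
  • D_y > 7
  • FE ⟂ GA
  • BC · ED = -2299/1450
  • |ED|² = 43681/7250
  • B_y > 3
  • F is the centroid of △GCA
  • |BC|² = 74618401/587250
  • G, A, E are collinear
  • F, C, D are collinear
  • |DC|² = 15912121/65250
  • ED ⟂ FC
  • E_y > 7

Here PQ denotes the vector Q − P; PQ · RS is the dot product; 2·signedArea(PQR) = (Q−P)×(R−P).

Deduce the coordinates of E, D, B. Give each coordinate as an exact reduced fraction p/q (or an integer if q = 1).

B = (17039/13050, 41713/13050)
D = (3989/4350, 33013/4350)
E = (-23/15, 116/15)

1. E_x = -23/15  [G, A, E are collinear ∩ FE ⟂ GA]
2. E_y = 116/15  [G, A, E are collinear ∩ FE ⟂ GA]
   → E = (-23/15, 116/15)
3. D_x = 3989/4350  [F, C, D are collinear ∩ ED ⟂ FC]
4. D_y = 33013/4350  [F, C, D are collinear ∩ ED ⟂ FC]
   → D = (3989/4350, 33013/4350)
5. B_x = 17039/13050  [line -3553/1450·x + 209/1450·y + 3971/1450 = 0 ∩ |BC|² = 74618401/587250]
6. B_y = 41713/13050  [line -3553/1450·x + 209/1450·y + 3971/1450 = 0 ∩ |BC|² = 74618401/587250]
   → B = (17039/13050, 41713/13050)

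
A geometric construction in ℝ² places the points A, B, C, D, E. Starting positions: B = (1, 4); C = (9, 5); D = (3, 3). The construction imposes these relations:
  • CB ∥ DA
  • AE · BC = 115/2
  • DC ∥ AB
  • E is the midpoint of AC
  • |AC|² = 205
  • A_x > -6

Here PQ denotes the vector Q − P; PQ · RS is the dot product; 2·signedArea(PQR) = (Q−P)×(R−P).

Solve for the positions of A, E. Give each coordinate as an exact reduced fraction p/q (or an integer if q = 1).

A = (-5, 2)
E = (2, 7/2)

1. A_x = -5  [DC ∥ AB ∩ CB ∥ DA]
2. A_y = 2  [DC ∥ AB ∩ CB ∥ DA]
   → A = (-5, 2)
3. E_x = 2  [E is the midpoint of AC]
4. E_y = 7/2  [E is the midpoint of AC]
   → E = (2, 7/2)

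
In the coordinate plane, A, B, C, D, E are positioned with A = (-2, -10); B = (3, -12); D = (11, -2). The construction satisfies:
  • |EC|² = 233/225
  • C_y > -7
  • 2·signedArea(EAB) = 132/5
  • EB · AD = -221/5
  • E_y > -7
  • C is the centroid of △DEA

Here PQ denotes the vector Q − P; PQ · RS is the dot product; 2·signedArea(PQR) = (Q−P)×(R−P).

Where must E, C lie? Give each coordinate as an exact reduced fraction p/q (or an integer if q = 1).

1. E_x = 16/5  [2·signedArea(EAB) = 132/5 ∩ EB · AD = -221/5]
2. E_y = -34/5  [2·signedArea(EAB) = 132/5 ∩ EB · AD = -221/5]
   → E = (16/5, -34/5)
3. C_x = 61/15  [C is the centroid of △DEA]
4. C_y = -94/15  [C is the centroid of △DEA]
   → C = (61/15, -94/15)

C = (61/15, -94/15)
E = (16/5, -34/5)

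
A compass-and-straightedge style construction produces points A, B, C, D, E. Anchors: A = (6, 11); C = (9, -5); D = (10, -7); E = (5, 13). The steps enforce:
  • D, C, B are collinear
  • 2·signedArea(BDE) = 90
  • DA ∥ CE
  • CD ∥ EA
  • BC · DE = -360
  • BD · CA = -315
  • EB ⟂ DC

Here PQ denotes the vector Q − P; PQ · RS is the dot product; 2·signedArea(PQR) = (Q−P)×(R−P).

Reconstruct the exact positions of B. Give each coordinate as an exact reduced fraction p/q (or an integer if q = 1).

1. B_x = 1  [D, C, B are collinear ∩ EB ⟂ DC]
2. B_y = 11  [D, C, B are collinear ∩ EB ⟂ DC]
   → B = (1, 11)

B = (1, 11)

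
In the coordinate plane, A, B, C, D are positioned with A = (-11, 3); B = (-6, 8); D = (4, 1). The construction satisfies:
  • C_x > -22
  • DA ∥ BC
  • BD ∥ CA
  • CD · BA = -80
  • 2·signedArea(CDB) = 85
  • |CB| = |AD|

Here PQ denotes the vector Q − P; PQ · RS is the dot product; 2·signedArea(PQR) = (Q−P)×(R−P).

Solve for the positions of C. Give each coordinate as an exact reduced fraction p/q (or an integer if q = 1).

1. C_x = -21  [BD ∥ CA ∩ DA ∥ BC]
2. C_y = 10  [BD ∥ CA ∩ DA ∥ BC]
   → C = (-21, 10)

C = (-21, 10)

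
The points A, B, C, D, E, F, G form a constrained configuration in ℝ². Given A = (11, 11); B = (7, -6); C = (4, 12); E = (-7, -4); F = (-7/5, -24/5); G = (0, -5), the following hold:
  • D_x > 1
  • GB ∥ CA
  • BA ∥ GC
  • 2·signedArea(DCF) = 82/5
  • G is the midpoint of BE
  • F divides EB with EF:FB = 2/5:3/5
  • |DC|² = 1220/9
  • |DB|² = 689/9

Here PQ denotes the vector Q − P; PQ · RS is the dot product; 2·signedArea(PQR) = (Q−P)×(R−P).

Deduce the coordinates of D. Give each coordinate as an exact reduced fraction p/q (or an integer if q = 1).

D = (4/3, 2/3)

1. D_x = 4/3  [line 84/5·x + -27/5·y + -94/5 = 0 ∩ |DB|² = 689/9]
2. D_y = 2/3  [line 84/5·x + -27/5·y + -94/5 = 0 ∩ |DB|² = 689/9]
   → D = (4/3, 2/3)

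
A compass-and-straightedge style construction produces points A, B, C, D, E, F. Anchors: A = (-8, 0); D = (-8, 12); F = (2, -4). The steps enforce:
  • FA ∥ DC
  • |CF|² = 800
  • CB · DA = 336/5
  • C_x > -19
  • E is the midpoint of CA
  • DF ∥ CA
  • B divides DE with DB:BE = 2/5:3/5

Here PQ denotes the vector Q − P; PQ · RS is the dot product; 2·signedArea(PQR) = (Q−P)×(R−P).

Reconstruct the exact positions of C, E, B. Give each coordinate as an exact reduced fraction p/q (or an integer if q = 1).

1. C_x = -18  [DF ∥ CA ∩ FA ∥ DC]
2. C_y = 16  [DF ∥ CA ∩ FA ∥ DC]
   → C = (-18, 16)
3. E_x = -13  [E is the midpoint of CA]
4. E_y = 8  [E is the midpoint of CA]
   → E = (-13, 8)
5. B_x = -10  [B divides DE with DB:BE = 2/5:3/5]
6. B_y = 52/5  [B divides DE with DB:BE = 2/5:3/5]
   → B = (-10, 52/5)

B = (-10, 52/5)
C = (-18, 16)
E = (-13, 8)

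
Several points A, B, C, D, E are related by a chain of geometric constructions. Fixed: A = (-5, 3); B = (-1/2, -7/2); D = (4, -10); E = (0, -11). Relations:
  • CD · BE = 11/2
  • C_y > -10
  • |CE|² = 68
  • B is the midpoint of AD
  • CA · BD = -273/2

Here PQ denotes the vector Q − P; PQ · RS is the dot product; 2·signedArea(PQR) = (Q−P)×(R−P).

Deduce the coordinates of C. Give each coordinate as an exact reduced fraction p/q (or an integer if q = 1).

1. C_x = 8  [CD · BE = 11/2 ∩ CA · BD = -273/2]
2. C_y = -9  [CD · BE = 11/2 ∩ CA · BD = -273/2]
   → C = (8, -9)

C = (8, -9)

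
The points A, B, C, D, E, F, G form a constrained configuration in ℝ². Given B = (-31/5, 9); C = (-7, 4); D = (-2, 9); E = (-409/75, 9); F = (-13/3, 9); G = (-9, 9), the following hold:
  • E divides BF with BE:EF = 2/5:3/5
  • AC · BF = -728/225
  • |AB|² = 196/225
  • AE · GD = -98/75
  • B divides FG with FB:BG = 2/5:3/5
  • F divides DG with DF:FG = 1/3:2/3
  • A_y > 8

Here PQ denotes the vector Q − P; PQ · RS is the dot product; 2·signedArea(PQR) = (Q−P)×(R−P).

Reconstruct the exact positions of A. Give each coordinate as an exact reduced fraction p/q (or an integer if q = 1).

1. A_x = -79/15  [AE · GD = -98/75]
2. A_y = 9  [|AB|² = 196/225]
   → A = (-79/15, 9)

A = (-79/15, 9)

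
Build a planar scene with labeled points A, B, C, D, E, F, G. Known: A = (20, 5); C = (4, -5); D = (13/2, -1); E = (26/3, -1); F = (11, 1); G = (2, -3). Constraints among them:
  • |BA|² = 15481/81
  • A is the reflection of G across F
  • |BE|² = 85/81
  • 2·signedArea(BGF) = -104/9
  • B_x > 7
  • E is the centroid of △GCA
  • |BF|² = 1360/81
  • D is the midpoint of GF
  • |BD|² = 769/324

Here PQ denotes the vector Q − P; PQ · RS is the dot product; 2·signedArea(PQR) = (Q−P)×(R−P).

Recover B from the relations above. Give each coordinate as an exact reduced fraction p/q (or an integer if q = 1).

1. B_x = 71/9  [line -4·x + 9·y + 419/9 = 0 ∩ |BD|² = 769/324]
2. B_y = -5/3  [line -4·x + 9·y + 419/9 = 0 ∩ |BD|² = 769/324]
   → B = (71/9, -5/3)

B = (71/9, -5/3)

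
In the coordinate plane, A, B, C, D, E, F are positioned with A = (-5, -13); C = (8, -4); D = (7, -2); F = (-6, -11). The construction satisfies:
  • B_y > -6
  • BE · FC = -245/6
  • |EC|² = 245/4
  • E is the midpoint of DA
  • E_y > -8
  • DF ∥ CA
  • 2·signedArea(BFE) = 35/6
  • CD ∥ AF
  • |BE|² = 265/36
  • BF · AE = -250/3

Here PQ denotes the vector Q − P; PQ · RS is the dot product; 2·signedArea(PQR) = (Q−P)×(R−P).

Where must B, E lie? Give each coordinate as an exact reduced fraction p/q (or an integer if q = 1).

1. E_x = 1  [E is the midpoint of DA]
2. E_y = -15/2  [E is the midpoint of DA]
   → E = (1, -15/2)
3. B_x = 3  [BE · FC = -245/6 ∩ BF · AE = -250/3]
4. B_y = -17/3  [BE · FC = -245/6 ∩ BF · AE = -250/3]
   → B = (3, -17/3)

B = (3, -17/3)
E = (1, -15/2)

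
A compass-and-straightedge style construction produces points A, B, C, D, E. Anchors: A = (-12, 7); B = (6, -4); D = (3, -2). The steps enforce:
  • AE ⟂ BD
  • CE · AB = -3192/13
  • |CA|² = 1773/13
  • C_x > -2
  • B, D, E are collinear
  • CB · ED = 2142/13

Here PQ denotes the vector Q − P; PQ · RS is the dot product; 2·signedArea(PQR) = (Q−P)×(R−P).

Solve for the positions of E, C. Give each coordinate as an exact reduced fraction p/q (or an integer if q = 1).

1. E_x = -150/13  [B, D, E are collinear ∩ AE ⟂ BD]
2. E_y = 100/13  [B, D, E are collinear ∩ AE ⟂ BD]
   → E = (-150/13, 100/13)
3. C_x = -24/13  [CE · AB = -3192/13 ∩ CB · ED = 2142/13]
4. C_y = 16/13  [CE · AB = -3192/13 ∩ CB · ED = 2142/13]
   → C = (-24/13, 16/13)

C = (-24/13, 16/13)
E = (-150/13, 100/13)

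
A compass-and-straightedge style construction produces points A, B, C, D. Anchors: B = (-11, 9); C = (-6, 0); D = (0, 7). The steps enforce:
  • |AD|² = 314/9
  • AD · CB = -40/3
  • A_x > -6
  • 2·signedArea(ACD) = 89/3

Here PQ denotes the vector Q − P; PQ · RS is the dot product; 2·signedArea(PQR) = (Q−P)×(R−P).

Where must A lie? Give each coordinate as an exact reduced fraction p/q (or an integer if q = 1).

A = (-17/3, 16/3)

1. A_x = -17/3  [2·signedArea(ACD) = 89/3 ∩ AD · CB = -40/3]
2. A_y = 16/3  [2·signedArea(ACD) = 89/3 ∩ AD · CB = -40/3]
   → A = (-17/3, 16/3)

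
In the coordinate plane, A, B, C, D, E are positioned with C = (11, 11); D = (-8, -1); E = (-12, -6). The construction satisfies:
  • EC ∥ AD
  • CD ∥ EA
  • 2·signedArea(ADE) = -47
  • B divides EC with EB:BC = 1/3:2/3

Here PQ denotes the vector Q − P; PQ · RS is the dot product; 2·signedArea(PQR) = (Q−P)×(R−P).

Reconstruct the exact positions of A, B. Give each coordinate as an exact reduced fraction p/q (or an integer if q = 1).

A = (-31, -18)
B = (-13/3, -1/3)

1. A_x = -31  [EC ∥ AD ∩ CD ∥ EA]
2. A_y = -18  [EC ∥ AD ∩ CD ∥ EA]
   → A = (-31, -18)
3. B_x = -13/3  [B divides EC with EB:BC = 1/3:2/3]
4. B_y = -1/3  [B divides EC with EB:BC = 1/3:2/3]
   → B = (-13/3, -1/3)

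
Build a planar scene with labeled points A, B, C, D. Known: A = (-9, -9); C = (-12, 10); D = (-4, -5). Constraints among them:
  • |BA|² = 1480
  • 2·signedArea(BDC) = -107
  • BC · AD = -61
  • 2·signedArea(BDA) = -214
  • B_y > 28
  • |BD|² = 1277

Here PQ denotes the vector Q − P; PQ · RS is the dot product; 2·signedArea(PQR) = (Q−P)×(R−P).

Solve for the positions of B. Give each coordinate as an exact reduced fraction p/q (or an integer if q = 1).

1. B_x = -15  [2·signedArea(BDC) = -107 ∩ 2·signedArea(BDA) = -214]
2. B_y = 29  [2·signedArea(BDC) = -107 ∩ 2·signedArea(BDA) = -214]
   → B = (-15, 29)

B = (-15, 29)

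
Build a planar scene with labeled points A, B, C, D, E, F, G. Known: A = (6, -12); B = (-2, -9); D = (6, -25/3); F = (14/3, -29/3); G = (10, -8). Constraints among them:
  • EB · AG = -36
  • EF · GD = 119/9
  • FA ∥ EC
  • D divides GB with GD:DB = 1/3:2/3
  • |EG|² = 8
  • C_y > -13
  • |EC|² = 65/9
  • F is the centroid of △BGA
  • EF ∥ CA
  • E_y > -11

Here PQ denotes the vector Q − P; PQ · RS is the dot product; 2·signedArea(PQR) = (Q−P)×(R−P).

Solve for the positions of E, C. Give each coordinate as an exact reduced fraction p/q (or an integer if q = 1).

C = (28/3, -37/3)
E = (8, -10)

1. E_x = 8  [EF · GD = 119/9 ∩ EB · AG = -36]
2. E_y = -10  [EF · GD = 119/9 ∩ EB · AG = -36]
   → E = (8, -10)
3. C_x = 28/3  [EF ∥ CA ∩ FA ∥ EC]
4. C_y = -37/3  [EF ∥ CA ∩ FA ∥ EC]
   → C = (28/3, -37/3)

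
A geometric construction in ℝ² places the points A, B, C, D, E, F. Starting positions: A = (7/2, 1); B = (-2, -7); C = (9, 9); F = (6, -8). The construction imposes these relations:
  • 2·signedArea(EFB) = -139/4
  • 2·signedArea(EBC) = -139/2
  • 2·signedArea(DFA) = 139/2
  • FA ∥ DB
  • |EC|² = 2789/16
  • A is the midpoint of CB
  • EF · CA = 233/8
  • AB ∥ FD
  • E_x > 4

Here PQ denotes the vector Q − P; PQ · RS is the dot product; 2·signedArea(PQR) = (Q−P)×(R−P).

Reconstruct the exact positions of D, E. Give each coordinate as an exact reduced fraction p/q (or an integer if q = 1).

D = (1/2, -16)
E = (19/4, -7/2)

1. D_x = 1/2  [FA ∥ DB ∩ AB ∥ FD]
2. D_y = -16  [FA ∥ DB ∩ AB ∥ FD]
   → D = (1/2, -16)
3. E_x = 19/4  [2·signedArea(EBC) = -139/2 ∩ 2·signedArea(EFB) = -139/4]
4. E_y = -7/2  [2·signedArea(EBC) = -139/2 ∩ 2·signedArea(EFB) = -139/4]
   → E = (19/4, -7/2)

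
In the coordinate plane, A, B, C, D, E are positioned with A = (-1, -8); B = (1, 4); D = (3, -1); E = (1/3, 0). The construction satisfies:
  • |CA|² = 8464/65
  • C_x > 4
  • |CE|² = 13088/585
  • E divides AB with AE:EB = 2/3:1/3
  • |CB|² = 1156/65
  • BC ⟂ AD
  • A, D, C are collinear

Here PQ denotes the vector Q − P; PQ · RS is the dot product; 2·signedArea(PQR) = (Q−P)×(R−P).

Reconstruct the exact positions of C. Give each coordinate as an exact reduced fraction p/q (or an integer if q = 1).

1. C_x = 303/65  [A, D, C are collinear ∩ BC ⟂ AD]
2. C_y = 124/65  [A, D, C are collinear ∩ BC ⟂ AD]
   → C = (303/65, 124/65)

C = (303/65, 124/65)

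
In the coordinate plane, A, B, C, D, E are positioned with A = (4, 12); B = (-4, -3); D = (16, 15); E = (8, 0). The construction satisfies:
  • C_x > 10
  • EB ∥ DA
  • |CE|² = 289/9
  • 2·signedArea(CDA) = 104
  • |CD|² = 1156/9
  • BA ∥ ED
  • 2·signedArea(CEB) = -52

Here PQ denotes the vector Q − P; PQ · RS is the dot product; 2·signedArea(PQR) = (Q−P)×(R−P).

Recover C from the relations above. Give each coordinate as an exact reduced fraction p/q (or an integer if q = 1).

C = (32/3, 5)

1. C_x = 32/3  [line 3·x + -12·y + 28 = 0 ∩ |CE|² = 289/9]
2. C_y = 5  [line 3·x + -12·y + 28 = 0 ∩ |CE|² = 289/9]
   → C = (32/3, 5)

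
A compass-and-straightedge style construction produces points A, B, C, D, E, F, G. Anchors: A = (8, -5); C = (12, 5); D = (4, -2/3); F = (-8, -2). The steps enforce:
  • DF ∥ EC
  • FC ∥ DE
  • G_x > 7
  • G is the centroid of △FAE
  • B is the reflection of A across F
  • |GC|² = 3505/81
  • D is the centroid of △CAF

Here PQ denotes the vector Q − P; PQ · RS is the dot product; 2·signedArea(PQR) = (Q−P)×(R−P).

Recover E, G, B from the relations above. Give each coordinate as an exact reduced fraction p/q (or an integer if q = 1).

B = (-24, 1)
E = (24, 19/3)
G = (8, -2/9)

1. E_x = 24  [DF ∥ EC ∩ FC ∥ DE]
2. E_y = 19/3  [DF ∥ EC ∩ FC ∥ DE]
   → E = (24, 19/3)
3. G_x = 8  [G is the centroid of △FAE]
4. G_y = -2/9  [G is the centroid of △FAE]
   → G = (8, -2/9)
5. B_x = -24  [B is the reflection of A across F]
6. B_y = 1  [B is the reflection of A across F]
   → B = (-24, 1)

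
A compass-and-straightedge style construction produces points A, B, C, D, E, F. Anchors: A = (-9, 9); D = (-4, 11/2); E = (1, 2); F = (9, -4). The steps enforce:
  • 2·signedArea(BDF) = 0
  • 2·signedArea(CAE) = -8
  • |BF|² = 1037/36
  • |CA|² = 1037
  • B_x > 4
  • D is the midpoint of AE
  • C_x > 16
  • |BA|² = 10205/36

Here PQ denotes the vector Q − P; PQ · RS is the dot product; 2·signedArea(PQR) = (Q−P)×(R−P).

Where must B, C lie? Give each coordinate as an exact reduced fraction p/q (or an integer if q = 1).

B = (14/3, -5/6)
C = (17, -10)

1. B_x = 14/3  [line 19/2·x + 13·y + -67/2 = 0 ∩ |BA|² = 10205/36]
2. B_y = -5/6  [line 19/2·x + 13·y + -67/2 = 0 ∩ |BA|² = 10205/36]
   → B = (14/3, -5/6)
3. C_x = 17  [line 7·x + 10·y + -19 = 0 ∩ |CA|² = 1037]
4. C_y = -10  [line 7·x + 10·y + -19 = 0 ∩ |CA|² = 1037]
   → C = (17, -10)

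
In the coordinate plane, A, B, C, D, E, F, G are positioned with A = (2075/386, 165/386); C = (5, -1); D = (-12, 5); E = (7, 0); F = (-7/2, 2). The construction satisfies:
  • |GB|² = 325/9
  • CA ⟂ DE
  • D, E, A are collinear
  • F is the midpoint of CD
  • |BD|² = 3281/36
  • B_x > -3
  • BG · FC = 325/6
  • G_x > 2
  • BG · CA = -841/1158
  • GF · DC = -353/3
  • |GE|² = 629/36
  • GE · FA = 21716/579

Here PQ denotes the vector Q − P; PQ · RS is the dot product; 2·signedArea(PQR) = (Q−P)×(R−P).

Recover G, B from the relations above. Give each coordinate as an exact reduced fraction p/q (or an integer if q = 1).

B = (-17/6, 7/3)
G = (17/6, 1/3)

1. G_x = 17/6  [GF · DC = -353/3 ∩ GE · FA = 21716/579]
2. G_y = 1/3  [GF · DC = -353/3 ∩ GE · FA = 21716/579]
   → G = (17/6, 1/3)
3. B_x = -17/6  [BG · CA = -841/1158 ∩ BG · FC = 325/6]
4. B_y = 7/3  [BG · CA = -841/1158 ∩ BG · FC = 325/6]
   → B = (-17/6, 7/3)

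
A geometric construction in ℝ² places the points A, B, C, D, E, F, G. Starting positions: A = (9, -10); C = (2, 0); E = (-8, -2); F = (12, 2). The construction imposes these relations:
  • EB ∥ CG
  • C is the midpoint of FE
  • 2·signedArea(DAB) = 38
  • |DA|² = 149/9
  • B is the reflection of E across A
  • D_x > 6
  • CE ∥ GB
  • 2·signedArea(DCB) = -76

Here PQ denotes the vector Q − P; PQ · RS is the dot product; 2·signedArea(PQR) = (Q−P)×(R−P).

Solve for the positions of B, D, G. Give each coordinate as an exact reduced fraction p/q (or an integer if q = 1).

1. B_x = 26  [B is the reflection of E across A]
2. B_y = -18  [B is the reflection of E across A]
   → B = (26, -18)
3. D_x = 20/3  [2·signedArea(DAB) = 38 ∩ 2·signedArea(DCB) = -76]
4. D_y = -20/3  [2·signedArea(DAB) = 38 ∩ 2·signedArea(DCB) = -76]
   → D = (20/3, -20/3)
5. G_x = 36  [CE ∥ GB ∩ EB ∥ CG]
6. G_y = -16  [CE ∥ GB ∩ EB ∥ CG]
   → G = (36, -16)

B = (26, -18)
D = (20/3, -20/3)
G = (36, -16)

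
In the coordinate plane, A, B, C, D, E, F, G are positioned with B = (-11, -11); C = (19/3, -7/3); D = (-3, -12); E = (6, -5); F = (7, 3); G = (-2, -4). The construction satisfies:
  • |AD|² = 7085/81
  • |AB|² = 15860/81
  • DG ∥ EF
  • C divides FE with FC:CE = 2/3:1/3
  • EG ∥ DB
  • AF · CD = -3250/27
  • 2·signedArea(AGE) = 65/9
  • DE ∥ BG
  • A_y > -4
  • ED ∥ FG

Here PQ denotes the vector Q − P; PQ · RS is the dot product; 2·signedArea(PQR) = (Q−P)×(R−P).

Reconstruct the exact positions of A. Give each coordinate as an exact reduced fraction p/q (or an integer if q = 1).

A = (7/9, -31/9)

1. A_x = 7/9  [AF · CD = -3250/27 ∩ 2·signedArea(AGE) = 65/9]
2. A_y = -31/9  [AF · CD = -3250/27 ∩ 2·signedArea(AGE) = 65/9]
   → A = (7/9, -31/9)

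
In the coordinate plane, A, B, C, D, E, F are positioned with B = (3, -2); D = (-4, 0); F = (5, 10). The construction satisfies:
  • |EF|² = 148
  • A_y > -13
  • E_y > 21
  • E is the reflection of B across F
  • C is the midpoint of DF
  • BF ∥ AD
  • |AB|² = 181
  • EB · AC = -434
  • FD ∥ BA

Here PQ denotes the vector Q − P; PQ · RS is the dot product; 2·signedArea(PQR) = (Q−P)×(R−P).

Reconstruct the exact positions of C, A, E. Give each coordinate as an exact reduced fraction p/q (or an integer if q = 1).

1. C_x = 1/2  [C is the midpoint of DF]
2. C_y = 5  [C is the midpoint of DF]
   → C = (1/2, 5)
3. A_x = -6  [BF ∥ AD ∩ FD ∥ BA]
4. A_y = -12  [BF ∥ AD ∩ FD ∥ BA]
   → A = (-6, -12)
5. E_x = 7  [E is the reflection of B across F]
6. E_y = 22  [E is the reflection of B across F]
   → E = (7, 22)

A = (-6, -12)
C = (1/2, 5)
E = (7, 22)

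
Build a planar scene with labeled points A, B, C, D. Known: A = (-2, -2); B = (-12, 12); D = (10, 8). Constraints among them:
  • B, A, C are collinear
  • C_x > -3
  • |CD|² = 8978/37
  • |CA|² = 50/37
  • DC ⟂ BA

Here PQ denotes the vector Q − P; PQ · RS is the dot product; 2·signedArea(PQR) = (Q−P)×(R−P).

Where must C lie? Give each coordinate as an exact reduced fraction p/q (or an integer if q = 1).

C = (-99/37, -39/37)

1. C_x = -99/37  [B, A, C are collinear ∩ DC ⟂ BA]
2. C_y = -39/37  [B, A, C are collinear ∩ DC ⟂ BA]
   → C = (-99/37, -39/37)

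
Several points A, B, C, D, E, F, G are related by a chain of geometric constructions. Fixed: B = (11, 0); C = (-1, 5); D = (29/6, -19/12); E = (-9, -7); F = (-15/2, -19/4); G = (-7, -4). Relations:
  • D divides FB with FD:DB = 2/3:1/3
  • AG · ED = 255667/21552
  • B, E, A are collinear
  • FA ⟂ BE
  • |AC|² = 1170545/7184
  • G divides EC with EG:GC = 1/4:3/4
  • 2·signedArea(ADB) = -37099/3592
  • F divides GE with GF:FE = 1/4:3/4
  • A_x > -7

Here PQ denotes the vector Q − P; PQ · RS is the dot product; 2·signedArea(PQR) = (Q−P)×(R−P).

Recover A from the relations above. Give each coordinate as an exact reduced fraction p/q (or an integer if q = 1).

A = (-3126/449, -11291/1796)

1. A_x = -3126/449  [B, E, A are collinear ∩ FA ⟂ BE]
2. A_y = -11291/1796  [B, E, A are collinear ∩ FA ⟂ BE]
   → A = (-3126/449, -11291/1796)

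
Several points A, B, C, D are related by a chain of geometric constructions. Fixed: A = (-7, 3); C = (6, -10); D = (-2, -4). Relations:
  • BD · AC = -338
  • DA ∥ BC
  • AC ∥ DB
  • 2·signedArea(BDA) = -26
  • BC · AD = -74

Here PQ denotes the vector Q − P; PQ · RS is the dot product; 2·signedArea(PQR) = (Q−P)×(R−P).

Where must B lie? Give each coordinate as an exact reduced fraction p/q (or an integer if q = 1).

B = (11, -17)

1. B_x = 11  [DA ∥ BC ∩ AC ∥ DB]
2. B_y = -17  [DA ∥ BC ∩ AC ∥ DB]
   → B = (11, -17)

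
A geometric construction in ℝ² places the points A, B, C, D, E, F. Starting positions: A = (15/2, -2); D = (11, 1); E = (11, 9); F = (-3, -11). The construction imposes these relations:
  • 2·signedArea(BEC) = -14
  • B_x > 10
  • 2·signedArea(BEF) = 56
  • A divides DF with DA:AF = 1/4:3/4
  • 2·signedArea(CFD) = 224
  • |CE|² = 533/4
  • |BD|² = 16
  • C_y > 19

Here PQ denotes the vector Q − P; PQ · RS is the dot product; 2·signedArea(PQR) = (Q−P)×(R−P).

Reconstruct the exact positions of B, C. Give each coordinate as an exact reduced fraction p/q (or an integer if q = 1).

B = (11, 5)
C = (29/2, 20)

1. B_x = 11  [line 20·x + -14·y + -150 = 0 ∩ |BD|² = 16]
2. B_y = 5  [line 20·x + -14·y + -150 = 0 ∩ |BD|² = 16]
   → B = (11, 5)
3. C_x = 29/2  [2·signedArea(BEC) = -14 ∩ 2·signedArea(CFD) = 224]
4. C_y = 20  [2·signedArea(BEC) = -14 ∩ 2·signedArea(CFD) = 224]
   → C = (29/2, 20)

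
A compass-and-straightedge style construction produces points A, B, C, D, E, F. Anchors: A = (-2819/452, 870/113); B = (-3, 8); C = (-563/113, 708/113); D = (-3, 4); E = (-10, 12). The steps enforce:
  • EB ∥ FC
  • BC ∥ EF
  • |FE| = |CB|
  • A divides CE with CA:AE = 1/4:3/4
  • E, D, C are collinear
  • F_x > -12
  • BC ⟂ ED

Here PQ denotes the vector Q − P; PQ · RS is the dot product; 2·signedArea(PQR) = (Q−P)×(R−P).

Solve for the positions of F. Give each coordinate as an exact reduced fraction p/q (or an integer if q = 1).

1. F_x = -1354/113  [EB ∥ FC ∩ BC ∥ EF]
2. F_y = 1160/113  [EB ∥ FC ∩ BC ∥ EF]
   → F = (-1354/113, 1160/113)

F = (-1354/113, 1160/113)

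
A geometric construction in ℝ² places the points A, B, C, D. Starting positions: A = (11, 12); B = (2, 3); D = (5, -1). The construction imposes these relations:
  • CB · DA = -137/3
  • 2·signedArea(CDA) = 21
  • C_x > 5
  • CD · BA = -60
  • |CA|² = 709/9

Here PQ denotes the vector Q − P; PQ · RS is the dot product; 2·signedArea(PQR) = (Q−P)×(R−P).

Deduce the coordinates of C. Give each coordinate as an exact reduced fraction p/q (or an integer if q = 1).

C = (6, 14/3)

1. C_x = 6  [CB · DA = -137/3 ∩ CD · BA = -60]
2. C_y = 14/3  [CB · DA = -137/3 ∩ CD · BA = -60]
   → C = (6, 14/3)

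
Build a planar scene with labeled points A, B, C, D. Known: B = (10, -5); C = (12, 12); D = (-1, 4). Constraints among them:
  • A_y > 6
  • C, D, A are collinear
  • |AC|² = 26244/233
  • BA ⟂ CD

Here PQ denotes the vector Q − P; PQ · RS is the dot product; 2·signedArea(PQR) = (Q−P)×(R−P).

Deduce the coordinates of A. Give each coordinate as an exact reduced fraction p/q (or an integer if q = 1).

1. A_x = 690/233  [C, D, A are collinear ∩ BA ⟂ CD]
2. A_y = 1500/233  [C, D, A are collinear ∩ BA ⟂ CD]
   → A = (690/233, 1500/233)

A = (690/233, 1500/233)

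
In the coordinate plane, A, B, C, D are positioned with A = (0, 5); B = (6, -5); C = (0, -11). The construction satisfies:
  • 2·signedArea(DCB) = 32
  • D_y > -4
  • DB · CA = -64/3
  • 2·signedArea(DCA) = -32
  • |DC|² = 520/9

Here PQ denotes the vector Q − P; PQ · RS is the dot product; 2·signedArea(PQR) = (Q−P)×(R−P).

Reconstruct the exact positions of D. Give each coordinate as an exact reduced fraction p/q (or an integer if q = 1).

1. D_x = 2  [DB · CA = -64/3 ∩ 2·signedArea(DCA) = -32]
2. D_y = -11/3  [DB · CA = -64/3 ∩ 2·signedArea(DCA) = -32]
   → D = (2, -11/3)

D = (2, -11/3)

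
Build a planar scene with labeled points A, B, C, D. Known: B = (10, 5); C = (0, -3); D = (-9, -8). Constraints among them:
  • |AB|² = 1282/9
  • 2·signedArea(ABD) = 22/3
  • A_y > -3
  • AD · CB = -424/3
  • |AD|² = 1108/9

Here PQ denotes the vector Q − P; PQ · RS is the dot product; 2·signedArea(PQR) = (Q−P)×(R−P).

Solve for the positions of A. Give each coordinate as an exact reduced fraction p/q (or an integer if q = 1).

A = (1/3, -2)

1. A_x = 1/3  [AD · CB = -424/3 ∩ 2·signedArea(ABD) = 22/3]
2. A_y = -2  [AD · CB = -424/3 ∩ 2·signedArea(ABD) = 22/3]
   → A = (1/3, -2)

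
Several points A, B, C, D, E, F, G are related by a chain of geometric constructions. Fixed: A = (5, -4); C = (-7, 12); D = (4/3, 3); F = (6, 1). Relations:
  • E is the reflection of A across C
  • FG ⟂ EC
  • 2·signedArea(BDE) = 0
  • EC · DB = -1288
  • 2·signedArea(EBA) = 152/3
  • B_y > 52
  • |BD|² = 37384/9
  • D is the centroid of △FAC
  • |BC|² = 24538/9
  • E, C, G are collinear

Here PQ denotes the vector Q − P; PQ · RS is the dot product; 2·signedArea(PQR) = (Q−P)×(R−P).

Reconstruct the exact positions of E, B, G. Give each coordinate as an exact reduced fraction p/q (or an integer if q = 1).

1. E_x = -19  [E is the reflection of A across C]
2. E_y = 28  [E is the reflection of A across C]
   → E = (-19, 28)
3. B_x = -118/3  [2·signedArea(BDE) = 0 ∩ 2·signedArea(EBA) = 152/3]
4. B_y = 53  [2·signedArea(BDE) = 0 ∩ 2·signedArea(EBA) = 152/3]
   → B = (-118/3, 53)
5. G_x = 74/25  [E, C, G are collinear ∩ FG ⟂ EC]
6. G_y = -32/25  [E, C, G are collinear ∩ FG ⟂ EC]
   → G = (74/25, -32/25)

B = (-118/3, 53)
E = (-19, 28)
G = (74/25, -32/25)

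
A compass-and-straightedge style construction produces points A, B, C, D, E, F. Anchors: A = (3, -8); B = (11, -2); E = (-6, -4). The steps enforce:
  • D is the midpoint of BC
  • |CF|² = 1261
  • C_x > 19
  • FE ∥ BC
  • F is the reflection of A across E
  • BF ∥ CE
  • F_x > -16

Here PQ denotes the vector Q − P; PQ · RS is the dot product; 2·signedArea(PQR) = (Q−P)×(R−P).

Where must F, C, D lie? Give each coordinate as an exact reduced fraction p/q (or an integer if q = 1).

1. F_x = -15  [F is the reflection of A across E]
2. F_y = 0  [F is the reflection of A across E]
   → F = (-15, 0)
3. C_x = 20  [BF ∥ CE ∩ FE ∥ BC]
4. C_y = -6  [BF ∥ CE ∩ FE ∥ BC]
   → C = (20, -6)
5. D_x = 31/2  [D is the midpoint of BC]
6. D_y = -4  [D is the midpoint of BC]
   → D = (31/2, -4)

C = (20, -6)
D = (31/2, -4)
F = (-15, 0)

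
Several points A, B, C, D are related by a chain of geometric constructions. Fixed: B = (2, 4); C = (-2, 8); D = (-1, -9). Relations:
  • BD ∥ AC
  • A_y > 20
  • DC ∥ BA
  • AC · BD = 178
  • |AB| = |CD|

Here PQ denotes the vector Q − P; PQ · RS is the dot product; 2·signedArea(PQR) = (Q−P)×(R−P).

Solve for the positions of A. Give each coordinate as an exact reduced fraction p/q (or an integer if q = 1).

1. A_x = 1  [BD ∥ AC ∩ DC ∥ BA]
2. A_y = 21  [BD ∥ AC ∩ DC ∥ BA]
   → A = (1, 21)

A = (1, 21)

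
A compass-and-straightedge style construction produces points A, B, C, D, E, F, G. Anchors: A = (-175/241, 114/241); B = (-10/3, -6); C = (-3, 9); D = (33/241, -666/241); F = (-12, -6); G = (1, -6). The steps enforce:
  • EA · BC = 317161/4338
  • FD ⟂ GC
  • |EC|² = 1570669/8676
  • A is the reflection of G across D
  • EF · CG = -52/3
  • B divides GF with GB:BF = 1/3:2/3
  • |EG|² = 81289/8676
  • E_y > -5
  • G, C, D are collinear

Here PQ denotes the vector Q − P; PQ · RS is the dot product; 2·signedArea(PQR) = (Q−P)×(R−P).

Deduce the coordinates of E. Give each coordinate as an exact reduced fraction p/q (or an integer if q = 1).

1. E_x = -2311/1446  [EF · CG = -52/3 ∩ EA · BC = 317161/4338]
2. E_y = -1056/241  [EF · CG = -52/3 ∩ EA · BC = 317161/4338]
   → E = (-2311/1446, -1056/241)

E = (-2311/1446, -1056/241)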